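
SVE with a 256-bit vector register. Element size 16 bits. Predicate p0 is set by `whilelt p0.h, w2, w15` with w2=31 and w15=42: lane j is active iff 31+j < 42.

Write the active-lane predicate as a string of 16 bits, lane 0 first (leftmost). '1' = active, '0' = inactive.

predicate = 1111111111100000

lane count: 256 div 16 = 16
p0[j] = (31+j < 42); true for j=0..10 → 11 lanes set
bits (lane 0 leftmost): 1111111111100000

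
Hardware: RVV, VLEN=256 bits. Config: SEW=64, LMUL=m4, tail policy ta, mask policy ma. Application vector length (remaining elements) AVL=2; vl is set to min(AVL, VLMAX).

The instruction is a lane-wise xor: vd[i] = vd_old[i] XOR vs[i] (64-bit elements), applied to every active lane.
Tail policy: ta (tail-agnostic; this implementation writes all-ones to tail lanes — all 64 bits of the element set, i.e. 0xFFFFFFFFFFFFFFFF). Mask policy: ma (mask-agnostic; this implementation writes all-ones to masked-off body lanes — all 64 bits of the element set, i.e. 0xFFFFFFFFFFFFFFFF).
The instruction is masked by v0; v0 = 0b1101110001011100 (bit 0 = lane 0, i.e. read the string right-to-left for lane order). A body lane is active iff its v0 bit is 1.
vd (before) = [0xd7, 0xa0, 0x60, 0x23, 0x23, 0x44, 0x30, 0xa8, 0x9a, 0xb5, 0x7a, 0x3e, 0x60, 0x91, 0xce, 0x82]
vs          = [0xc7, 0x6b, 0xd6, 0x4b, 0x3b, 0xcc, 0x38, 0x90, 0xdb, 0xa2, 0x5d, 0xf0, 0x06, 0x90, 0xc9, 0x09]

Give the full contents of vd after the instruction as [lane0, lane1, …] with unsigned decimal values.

VLMAX = VLEN×LMUL/SEW = 256×4/64 = 16
vl ← min(2, 16) = 2
lane  0: mask-off/ones ⇒ 0xffffffffffffffff
lane  1: mask-off/ones ⇒ 0xffffffffffffffff
lane  2: tail/ones ⇒ 0xffffffffffffffff
lane  3: tail/ones ⇒ 0xffffffffffffffff
lane  4: tail/ones ⇒ 0xffffffffffffffff
lane  5: tail/ones ⇒ 0xffffffffffffffff
lane  6: tail/ones ⇒ 0xffffffffffffffff
lane  7: tail/ones ⇒ 0xffffffffffffffff
lane  8: tail/ones ⇒ 0xffffffffffffffff
lane  9: tail/ones ⇒ 0xffffffffffffffff
lane 10: tail/ones ⇒ 0xffffffffffffffff
lane 11: tail/ones ⇒ 0xffffffffffffffff
lane 12: tail/ones ⇒ 0xffffffffffffffff
lane 13: tail/ones ⇒ 0xffffffffffffffff
lane 14: tail/ones ⇒ 0xffffffffffffffff
lane 15: tail/ones ⇒ 0xffffffffffffffff

vd = [18446744073709551615, 18446744073709551615, 18446744073709551615, 18446744073709551615, 18446744073709551615, 18446744073709551615, 18446744073709551615, 18446744073709551615, 18446744073709551615, 18446744073709551615, 18446744073709551615, 18446744073709551615, 18446744073709551615, 18446744073709551615, 18446744073709551615, 18446744073709551615]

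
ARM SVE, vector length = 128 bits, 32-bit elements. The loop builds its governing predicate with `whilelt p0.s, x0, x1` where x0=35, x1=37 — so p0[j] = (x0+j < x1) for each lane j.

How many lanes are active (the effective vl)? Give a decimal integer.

vl = 2

128-bit reg / 32-bit elem → 4 lanes
active while 35+j < 37, i.e. j ∈ [0,2) capped at 4 ⇒ 2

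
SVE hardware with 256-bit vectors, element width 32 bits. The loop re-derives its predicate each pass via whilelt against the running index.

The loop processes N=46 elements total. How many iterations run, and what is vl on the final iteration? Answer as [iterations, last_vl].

register lanes = 256/32 = 8
iterations = ceil(46/8) = 6; final-pass vl = 6

[iterations, last_vl] = [6, 6]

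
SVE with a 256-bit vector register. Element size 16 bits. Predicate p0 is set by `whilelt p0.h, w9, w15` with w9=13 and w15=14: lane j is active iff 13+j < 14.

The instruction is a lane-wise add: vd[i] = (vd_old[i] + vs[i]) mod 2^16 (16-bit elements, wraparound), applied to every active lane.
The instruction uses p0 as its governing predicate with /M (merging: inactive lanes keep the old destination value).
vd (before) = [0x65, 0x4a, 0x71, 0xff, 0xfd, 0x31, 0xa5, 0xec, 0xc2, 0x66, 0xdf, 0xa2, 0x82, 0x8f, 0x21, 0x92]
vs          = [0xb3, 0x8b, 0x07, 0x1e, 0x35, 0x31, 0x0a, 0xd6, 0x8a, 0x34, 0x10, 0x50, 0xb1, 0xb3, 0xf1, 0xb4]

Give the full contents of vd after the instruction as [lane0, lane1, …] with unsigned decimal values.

vd = [280, 74, 113, 255, 253, 49, 165, 236, 194, 102, 223, 162, 130, 143, 33, 146]

256-bit reg / 16-bit elem → 16 lanes
whilelt: lane j active iff 13+j < 14 → j < 1 → 1 active
vd[0] add(0x65,0xb3) -> 0x118
vd[1] tail/keep -> 0x4a
vd[2] tail/keep -> 0x71
vd[3] tail/keep -> 0xff
vd[4] tail/keep -> 0xfd
vd[5] tail/keep -> 0x31
vd[6] tail/keep -> 0xa5
vd[7] tail/keep -> 0xec
vd[8] tail/keep -> 0xc2
vd[9] tail/keep -> 0x66
vd[10] tail/keep -> 0xdf
vd[11] tail/keep -> 0xa2
vd[12] tail/keep -> 0x82
vd[13] tail/keep -> 0x8f
vd[14] tail/keep -> 0x21
vd[15] tail/keep -> 0x92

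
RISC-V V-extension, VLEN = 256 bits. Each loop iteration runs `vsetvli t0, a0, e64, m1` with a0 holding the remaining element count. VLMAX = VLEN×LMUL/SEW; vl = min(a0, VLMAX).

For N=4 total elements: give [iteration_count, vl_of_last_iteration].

[iterations, last_vl] = [1, 4]

VLMAX = (256 × 1) / 64 = 4 lanes
4 elements at 4/iter → 1 passes, remainder 4 on the last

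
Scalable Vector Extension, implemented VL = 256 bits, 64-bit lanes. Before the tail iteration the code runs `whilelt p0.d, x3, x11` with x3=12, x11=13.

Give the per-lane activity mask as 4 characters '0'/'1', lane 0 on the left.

register lanes = 256/64 = 4
active while 12+j < 13, i.e. j ∈ [0,1) capped at 4 ⇒ 1
bits (lane 0 leftmost): 1000

predicate = 1000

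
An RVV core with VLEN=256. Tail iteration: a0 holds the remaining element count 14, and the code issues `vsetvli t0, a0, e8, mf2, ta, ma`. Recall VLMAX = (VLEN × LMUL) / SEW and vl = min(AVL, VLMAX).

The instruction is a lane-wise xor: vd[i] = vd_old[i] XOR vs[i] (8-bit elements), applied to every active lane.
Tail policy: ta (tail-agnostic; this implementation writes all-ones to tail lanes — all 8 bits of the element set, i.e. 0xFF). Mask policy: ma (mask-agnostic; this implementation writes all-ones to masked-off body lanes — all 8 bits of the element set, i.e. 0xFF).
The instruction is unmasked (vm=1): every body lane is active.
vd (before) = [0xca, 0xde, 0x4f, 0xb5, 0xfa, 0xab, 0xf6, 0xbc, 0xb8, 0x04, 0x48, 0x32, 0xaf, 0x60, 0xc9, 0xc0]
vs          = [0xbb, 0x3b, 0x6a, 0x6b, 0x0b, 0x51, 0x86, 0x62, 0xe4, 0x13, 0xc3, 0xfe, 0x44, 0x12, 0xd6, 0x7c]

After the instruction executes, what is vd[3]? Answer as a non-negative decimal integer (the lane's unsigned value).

vd[3] = 222

VLMAX = (256 × 1/2) / 8 = 16 lanes
vl ← min(14, 16) = 14
lane  0: xor(0xca,0xbb) ⇒ 0x71
lane  1: xor(0xde,0x3b) ⇒ 0xe5
lane  2: xor(0x4f,0x6a) ⇒ 0x25
lane  3: xor(0xb5,0x6b) ⇒ 0xde
lane  4: xor(0xfa,0x0b) ⇒ 0xf1
lane  5: xor(0xab,0x51) ⇒ 0xfa
lane  6: xor(0xf6,0x86) ⇒ 0x70
lane  7: xor(0xbc,0x62) ⇒ 0xde
lane  8: xor(0xb8,0xe4) ⇒ 0x5c
lane  9: xor(0x04,0x13) ⇒ 0x17
lane 10: xor(0x48,0xc3) ⇒ 0x8b
lane 11: xor(0x32,0xfe) ⇒ 0xcc
lane 12: xor(0xaf,0x44) ⇒ 0xeb
lane 13: xor(0x60,0x12) ⇒ 0x72
lane 14: tail/ones ⇒ 0xff
lane 15: tail/ones ⇒ 0xff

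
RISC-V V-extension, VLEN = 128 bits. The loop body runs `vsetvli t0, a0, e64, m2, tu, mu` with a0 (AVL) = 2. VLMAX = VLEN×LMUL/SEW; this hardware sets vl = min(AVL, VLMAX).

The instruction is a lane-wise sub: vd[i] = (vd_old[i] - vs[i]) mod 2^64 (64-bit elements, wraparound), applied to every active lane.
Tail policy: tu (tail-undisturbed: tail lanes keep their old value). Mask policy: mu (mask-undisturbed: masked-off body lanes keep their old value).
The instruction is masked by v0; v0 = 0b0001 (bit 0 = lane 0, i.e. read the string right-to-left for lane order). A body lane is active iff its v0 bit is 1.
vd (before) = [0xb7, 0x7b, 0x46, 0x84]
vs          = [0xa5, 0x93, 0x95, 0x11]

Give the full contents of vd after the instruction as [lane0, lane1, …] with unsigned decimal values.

vd = [18, 123, 70, 132]

lanes per group: 128·2/64 = 4
vl ← min(2, 4) = 2
[0] sub(0xb7,0xa5) = 0x12
[1] mask-off/keep = 0x7b
[2] tail/keep = 0x46
[3] tail/keep = 0x84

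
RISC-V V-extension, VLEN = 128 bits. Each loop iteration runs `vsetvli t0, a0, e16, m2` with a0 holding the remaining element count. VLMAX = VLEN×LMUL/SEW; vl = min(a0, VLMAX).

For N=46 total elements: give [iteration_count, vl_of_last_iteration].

lanes per group: 128·2/16 = 16
46 elements at 16/iter → 3 passes, remainder 14 on the last

[iterations, last_vl] = [3, 14]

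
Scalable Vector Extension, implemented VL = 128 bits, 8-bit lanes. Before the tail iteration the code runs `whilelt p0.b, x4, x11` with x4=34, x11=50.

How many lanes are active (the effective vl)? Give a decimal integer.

lane count: 128 div 8 = 16
p0[j] = (34+j < 50); true for j=0..15 → 16 lanes set

vl = 16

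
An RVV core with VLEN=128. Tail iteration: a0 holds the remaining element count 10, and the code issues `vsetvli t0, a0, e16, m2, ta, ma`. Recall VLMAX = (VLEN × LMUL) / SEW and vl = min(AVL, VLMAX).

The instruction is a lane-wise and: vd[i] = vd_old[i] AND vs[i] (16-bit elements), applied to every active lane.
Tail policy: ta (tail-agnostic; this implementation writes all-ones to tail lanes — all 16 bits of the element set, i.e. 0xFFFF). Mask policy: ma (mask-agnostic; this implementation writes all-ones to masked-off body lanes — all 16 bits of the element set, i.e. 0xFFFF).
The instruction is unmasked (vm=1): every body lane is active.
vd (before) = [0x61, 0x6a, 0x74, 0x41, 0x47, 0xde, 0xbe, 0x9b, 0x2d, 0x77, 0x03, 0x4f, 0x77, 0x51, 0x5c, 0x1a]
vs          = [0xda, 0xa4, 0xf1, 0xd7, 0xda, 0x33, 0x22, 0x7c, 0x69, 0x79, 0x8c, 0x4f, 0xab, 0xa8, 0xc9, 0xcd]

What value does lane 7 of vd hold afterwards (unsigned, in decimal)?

vd[7] = 24

lanes per group: 128·2/16 = 16
vl = min(AVL, VLMAX) = min(10, 16) = 10
[0] and(0x61,0xda) = 0x40
[1] and(0x6a,0xa4) = 0x20
[2] and(0x74,0xf1) = 0x70
[3] and(0x41,0xd7) = 0x41
[4] and(0x47,0xda) = 0x42
[5] and(0xde,0x33) = 0x12
[6] and(0xbe,0x22) = 0x22
[7] and(0x9b,0x7c) = 0x18
[8] and(0x2d,0x69) = 0x29
[9] and(0x77,0x79) = 0x71
[10] tail/ones = 0xffff
[11] tail/ones = 0xffff
[12] tail/ones = 0xffff
[13] tail/ones = 0xffff
[14] tail/ones = 0xffff
[15] tail/ones = 0xffff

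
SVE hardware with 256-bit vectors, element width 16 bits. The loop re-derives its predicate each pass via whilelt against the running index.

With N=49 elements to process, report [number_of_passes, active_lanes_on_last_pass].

[iterations, last_vl] = [4, 1]

lane count: 256 div 16 = 16
49 elements at 16/iter → 4 passes, remainder 1 on the last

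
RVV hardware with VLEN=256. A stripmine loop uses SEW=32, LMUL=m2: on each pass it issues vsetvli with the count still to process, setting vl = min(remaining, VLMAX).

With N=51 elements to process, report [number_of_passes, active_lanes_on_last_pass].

lanes per group: 256·2/32 = 16
N=51: ⌈51/16⌉ = 4 iters; last vl = 51 − 3×16 = 3

[iterations, last_vl] = [4, 3]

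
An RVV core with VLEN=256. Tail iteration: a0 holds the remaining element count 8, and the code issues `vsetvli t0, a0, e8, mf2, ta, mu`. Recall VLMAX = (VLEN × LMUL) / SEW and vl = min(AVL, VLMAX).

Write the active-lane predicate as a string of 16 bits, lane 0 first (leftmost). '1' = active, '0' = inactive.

VLMAX = (256 × 1/2) / 8 = 16 lanes
AVL=8 ≤ VLMAX=16, so vl = 8
bits (lane 0 leftmost): 1111111100000000

predicate = 1111111100000000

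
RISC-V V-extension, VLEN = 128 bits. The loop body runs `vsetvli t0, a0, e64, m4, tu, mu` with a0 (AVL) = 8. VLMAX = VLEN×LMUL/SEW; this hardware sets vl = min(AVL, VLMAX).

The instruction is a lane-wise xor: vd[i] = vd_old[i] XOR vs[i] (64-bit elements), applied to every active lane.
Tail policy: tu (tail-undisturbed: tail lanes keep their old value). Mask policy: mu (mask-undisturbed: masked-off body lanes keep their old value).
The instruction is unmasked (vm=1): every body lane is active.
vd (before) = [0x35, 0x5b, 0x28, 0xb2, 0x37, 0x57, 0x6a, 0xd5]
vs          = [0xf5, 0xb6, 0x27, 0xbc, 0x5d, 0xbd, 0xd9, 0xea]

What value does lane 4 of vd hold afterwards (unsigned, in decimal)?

vd[4] = 106

VLMAX = (128 × 4) / 64 = 8 lanes
vl = min(AVL, VLMAX) = min(8, 8) = 8
  i=0: xor(0x35,0xf5) → 192
  i=1: xor(0x5b,0xb6) → 237
  i=2: xor(0x28,0x27) → 15
  i=3: xor(0xb2,0xbc) → 14
  i=4: xor(0x37,0x5d) → 106
  i=5: xor(0x57,0xbd) → 234
  i=6: xor(0x6a,0xd9) → 179
  i=7: xor(0xd5,0xea) → 63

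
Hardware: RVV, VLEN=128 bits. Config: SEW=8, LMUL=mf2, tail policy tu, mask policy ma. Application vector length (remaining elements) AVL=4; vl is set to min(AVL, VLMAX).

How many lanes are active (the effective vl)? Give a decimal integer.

VLMAX = (128 × 1/2) / 8 = 8 lanes
vl = min(AVL, VLMAX) = min(4, 8) = 4

vl = 4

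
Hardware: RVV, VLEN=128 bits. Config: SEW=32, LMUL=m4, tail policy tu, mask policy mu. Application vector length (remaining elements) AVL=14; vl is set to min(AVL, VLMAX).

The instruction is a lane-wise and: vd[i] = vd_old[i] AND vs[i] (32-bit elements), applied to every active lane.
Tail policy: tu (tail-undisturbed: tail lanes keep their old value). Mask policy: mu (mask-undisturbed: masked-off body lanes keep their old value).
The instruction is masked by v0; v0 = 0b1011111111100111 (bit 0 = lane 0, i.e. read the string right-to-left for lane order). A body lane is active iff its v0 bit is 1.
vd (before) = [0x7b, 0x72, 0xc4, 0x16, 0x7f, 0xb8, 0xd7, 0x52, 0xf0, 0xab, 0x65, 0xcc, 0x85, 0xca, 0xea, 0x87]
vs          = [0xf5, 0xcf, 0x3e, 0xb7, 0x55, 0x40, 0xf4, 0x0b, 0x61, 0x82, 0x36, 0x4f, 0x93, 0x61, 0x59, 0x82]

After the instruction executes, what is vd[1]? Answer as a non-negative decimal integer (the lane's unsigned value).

vd[1] = 66

VLMAX = (128 × 4) / 32 = 16 lanes
AVL=14 ≤ VLMAX=16, so vl = 14
lane  0: and(0x7b,0xf5) ⇒ 0x71
lane  1: and(0x72,0xcf) ⇒ 0x42
lane  2: and(0xc4,0x3e) ⇒ 0x04
lane  3: mask-off/keep ⇒ 0x16
lane  4: mask-off/keep ⇒ 0x7f
lane  5: and(0xb8,0x40) ⇒ 0x00
lane  6: and(0xd7,0xf4) ⇒ 0xd4
lane  7: and(0x52,0x0b) ⇒ 0x02
lane  8: and(0xf0,0x61) ⇒ 0x60
lane  9: and(0xab,0x82) ⇒ 0x82
lane 10: and(0x65,0x36) ⇒ 0x24
lane 11: and(0xcc,0x4f) ⇒ 0x4c
lane 12: and(0x85,0x93) ⇒ 0x81
lane 13: and(0xca,0x61) ⇒ 0x40
lane 14: tail/keep ⇒ 0xea
lane 15: tail/keep ⇒ 0x87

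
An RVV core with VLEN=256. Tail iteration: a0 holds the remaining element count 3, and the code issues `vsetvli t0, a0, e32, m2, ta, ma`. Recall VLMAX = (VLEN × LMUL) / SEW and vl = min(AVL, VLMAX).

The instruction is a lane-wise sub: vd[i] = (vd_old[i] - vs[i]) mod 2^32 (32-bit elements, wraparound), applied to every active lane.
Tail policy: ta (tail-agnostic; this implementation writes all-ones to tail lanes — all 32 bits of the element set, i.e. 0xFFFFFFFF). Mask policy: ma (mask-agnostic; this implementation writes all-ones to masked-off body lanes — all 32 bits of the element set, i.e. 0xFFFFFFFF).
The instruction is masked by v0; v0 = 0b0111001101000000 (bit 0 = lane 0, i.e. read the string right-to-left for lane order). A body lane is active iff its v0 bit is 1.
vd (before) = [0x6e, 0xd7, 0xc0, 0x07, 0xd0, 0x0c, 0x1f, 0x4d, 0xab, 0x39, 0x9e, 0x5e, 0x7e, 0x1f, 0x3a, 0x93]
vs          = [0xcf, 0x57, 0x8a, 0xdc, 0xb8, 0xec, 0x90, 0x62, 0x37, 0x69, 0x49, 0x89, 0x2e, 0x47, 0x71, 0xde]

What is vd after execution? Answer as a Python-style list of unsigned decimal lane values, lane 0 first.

VLMAX = VLEN×LMUL/SEW = 256×2/32 = 16
vl = min(AVL, VLMAX) = min(3, 16) = 3
vd[0] mask-off/ones -> 0xffffffff
vd[1] mask-off/ones -> 0xffffffff
vd[2] mask-off/ones -> 0xffffffff
vd[3] tail/ones -> 0xffffffff
vd[4] tail/ones -> 0xffffffff
vd[5] tail/ones -> 0xffffffff
vd[6] tail/ones -> 0xffffffff
vd[7] tail/ones -> 0xffffffff
vd[8] tail/ones -> 0xffffffff
vd[9] tail/ones -> 0xffffffff
vd[10] tail/ones -> 0xffffffff
vd[11] tail/ones -> 0xffffffff
vd[12] tail/ones -> 0xffffffff
vd[13] tail/ones -> 0xffffffff
vd[14] tail/ones -> 0xffffffff
vd[15] tail/ones -> 0xffffffff

vd = [4294967295, 4294967295, 4294967295, 4294967295, 4294967295, 4294967295, 4294967295, 4294967295, 4294967295, 4294967295, 4294967295, 4294967295, 4294967295, 4294967295, 4294967295, 4294967295]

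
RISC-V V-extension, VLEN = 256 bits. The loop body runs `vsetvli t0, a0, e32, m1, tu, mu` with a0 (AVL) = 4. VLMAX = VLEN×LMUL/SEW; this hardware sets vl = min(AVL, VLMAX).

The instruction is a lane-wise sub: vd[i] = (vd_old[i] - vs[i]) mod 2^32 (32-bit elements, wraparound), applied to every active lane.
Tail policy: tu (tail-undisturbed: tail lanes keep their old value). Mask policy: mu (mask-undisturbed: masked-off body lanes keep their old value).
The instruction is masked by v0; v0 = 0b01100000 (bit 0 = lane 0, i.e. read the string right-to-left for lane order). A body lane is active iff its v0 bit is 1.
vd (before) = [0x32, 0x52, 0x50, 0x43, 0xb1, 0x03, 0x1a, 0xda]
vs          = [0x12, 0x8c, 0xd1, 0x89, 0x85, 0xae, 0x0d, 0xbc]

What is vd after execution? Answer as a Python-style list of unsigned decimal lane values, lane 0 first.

VLMAX = (256 × 1) / 32 = 8 lanes
vl = min(AVL, VLMAX) = min(4, 8) = 4
vd[0] mask-off/keep -> 0x32
vd[1] mask-off/keep -> 0x52
vd[2] mask-off/keep -> 0x50
vd[3] mask-off/keep -> 0x43
vd[4] tail/keep -> 0xb1
vd[5] tail/keep -> 0x03
vd[6] tail/keep -> 0x1a
vd[7] tail/keep -> 0xda

vd = [50, 82, 80, 67, 177, 3, 26, 218]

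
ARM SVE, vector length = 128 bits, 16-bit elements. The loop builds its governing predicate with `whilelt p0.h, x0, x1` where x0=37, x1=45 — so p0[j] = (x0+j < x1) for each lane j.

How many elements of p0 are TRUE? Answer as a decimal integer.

128-bit reg / 16-bit elem → 8 lanes
whilelt: lane j active iff 37+j < 45 → j < 8 → 8 active

vl = 8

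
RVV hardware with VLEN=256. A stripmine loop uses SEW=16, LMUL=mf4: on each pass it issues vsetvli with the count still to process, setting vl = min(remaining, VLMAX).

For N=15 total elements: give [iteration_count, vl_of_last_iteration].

VLMAX = (256 × 1/4) / 16 = 4 lanes
15 elements at 4/iter → 4 passes, remainder 3 on the last

[iterations, last_vl] = [4, 3]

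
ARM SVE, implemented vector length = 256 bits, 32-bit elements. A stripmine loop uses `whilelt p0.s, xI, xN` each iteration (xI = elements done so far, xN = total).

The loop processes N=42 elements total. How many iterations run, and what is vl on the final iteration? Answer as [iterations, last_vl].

[iterations, last_vl] = [6, 2]

256-bit reg / 32-bit elem → 8 lanes
iterations = ceil(42/8) = 6; final-pass vl = 2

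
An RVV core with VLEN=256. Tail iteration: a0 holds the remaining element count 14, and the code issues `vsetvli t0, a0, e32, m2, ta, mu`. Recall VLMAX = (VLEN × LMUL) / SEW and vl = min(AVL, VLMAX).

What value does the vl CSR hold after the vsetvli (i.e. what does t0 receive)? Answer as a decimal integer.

vl = 14

VLMAX = VLEN×LMUL/SEW = 256×2/32 = 16
AVL=14 ≤ VLMAX=16, so vl = 14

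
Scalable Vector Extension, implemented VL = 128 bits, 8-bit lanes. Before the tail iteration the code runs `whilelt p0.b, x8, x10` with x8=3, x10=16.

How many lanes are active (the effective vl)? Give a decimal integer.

register lanes = 128/8 = 16
p0[j] = (3+j < 16); true for j=0..12 → 13 lanes set

vl = 13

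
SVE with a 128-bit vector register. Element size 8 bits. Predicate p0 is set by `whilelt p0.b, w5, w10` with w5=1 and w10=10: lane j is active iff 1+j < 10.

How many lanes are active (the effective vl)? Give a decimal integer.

128-bit reg / 8-bit elem → 16 lanes
active while 1+j < 10, i.e. j ∈ [0,9) capped at 16 ⇒ 9

vl = 9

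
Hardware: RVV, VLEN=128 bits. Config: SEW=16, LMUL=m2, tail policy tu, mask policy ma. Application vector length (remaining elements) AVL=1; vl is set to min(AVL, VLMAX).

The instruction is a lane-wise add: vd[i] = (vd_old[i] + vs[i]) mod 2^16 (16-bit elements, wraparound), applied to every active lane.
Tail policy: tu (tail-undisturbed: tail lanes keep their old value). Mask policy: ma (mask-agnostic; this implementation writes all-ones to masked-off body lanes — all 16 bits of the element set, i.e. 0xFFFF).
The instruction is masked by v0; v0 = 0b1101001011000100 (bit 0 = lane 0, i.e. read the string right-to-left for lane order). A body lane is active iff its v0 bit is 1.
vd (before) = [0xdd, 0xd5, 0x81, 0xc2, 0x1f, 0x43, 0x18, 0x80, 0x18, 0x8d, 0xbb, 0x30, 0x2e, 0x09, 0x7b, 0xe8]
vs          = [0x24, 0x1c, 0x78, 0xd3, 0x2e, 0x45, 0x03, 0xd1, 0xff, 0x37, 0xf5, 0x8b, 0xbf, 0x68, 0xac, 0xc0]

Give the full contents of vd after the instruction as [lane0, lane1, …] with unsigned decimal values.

VLMAX = (128 × 2) / 16 = 16 lanes
vl ← min(1, 16) = 1
  i=0: mask-off/ones → 65535
  i=1: tail/keep → 213
  i=2: tail/keep → 129
  i=3: tail/keep → 194
  i=4: tail/keep → 31
  i=5: tail/keep → 67
  i=6: tail/keep → 24
  i=7: tail/keep → 128
  i=8: tail/keep → 24
  i=9: tail/keep → 141
  i=10: tail/keep → 187
  i=11: tail/keep → 48
  i=12: tail/keep → 46
  i=13: tail/keep → 9
  i=14: tail/keep → 123
  i=15: tail/keep → 232

vd = [65535, 213, 129, 194, 31, 67, 24, 128, 24, 141, 187, 48, 46, 9, 123, 232]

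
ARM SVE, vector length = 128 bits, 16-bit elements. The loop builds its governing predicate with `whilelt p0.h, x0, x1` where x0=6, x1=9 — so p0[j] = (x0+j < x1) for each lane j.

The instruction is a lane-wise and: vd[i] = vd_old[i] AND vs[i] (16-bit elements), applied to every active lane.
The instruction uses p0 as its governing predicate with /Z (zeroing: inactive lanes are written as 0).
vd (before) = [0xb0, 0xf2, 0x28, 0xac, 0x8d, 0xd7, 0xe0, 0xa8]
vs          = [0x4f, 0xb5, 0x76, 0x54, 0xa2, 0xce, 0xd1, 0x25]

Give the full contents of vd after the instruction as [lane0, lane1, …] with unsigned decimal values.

128-bit reg / 16-bit elem → 8 lanes
whilelt: lane j active iff 6+j < 9 → j < 3 → 3 active
vd[0] and(0xb0,0x4f) -> 0x00
vd[1] and(0xf2,0xb5) -> 0xb0
vd[2] and(0x28,0x76) -> 0x20
vd[3] tail/zero -> 0x00
vd[4] tail/zero -> 0x00
vd[5] tail/zero -> 0x00
vd[6] tail/zero -> 0x00
vd[7] tail/zero -> 0x00

vd = [0, 176, 32, 0, 0, 0, 0, 0]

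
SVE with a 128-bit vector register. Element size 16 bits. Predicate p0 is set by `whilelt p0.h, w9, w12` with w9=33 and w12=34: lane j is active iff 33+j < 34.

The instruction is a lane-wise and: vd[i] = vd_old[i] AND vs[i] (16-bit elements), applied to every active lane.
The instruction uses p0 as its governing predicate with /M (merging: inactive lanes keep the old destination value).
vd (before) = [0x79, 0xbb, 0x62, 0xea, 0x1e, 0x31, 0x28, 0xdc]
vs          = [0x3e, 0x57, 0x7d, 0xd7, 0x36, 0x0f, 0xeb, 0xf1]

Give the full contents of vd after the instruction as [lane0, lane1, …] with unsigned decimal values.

128-bit reg / 16-bit elem → 8 lanes
p0[j] = (33+j < 34); true for j=0..0 → 1 lanes set
  i=0: and(0x79,0x3e) → 56
  i=1: tail/keep → 187
  i=2: tail/keep → 98
  i=3: tail/keep → 234
  i=4: tail/keep → 30
  i=5: tail/keep → 49
  i=6: tail/keep → 40
  i=7: tail/keep → 220

vd = [56, 187, 98, 234, 30, 49, 40, 220]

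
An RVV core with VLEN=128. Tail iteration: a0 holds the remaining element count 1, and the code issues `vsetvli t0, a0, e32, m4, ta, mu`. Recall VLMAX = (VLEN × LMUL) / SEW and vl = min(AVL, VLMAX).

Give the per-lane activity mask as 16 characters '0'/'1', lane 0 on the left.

predicate = 1000000000000000

lanes per group: 128·4/32 = 16
vl = min(AVL, VLMAX) = min(1, 16) = 1
bits (lane 0 leftmost): 1000000000000000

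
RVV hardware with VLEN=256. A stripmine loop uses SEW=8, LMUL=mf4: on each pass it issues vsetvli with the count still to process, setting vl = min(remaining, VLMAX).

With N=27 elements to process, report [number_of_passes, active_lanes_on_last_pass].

VLMAX = (256 × 1/4) / 8 = 8 lanes
iterations = ceil(27/8) = 4; final-pass vl = 3

[iterations, last_vl] = [4, 3]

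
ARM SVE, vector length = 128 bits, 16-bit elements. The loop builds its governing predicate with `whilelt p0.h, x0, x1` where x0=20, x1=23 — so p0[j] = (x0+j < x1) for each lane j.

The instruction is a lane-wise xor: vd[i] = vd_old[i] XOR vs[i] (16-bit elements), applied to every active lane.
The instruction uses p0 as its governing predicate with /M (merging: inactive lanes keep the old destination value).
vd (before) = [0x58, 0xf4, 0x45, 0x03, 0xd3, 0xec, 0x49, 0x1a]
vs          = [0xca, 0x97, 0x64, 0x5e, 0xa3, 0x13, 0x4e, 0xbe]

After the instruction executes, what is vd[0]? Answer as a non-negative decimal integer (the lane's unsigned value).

lane count: 128 div 16 = 8
active while 20+j < 23, i.e. j ∈ [0,3) capped at 8 ⇒ 3
[0] xor(0x58,0xca) = 0x92
[1] xor(0xf4,0x97) = 0x63
[2] xor(0x45,0x64) = 0x21
[3] tail/keep = 0x03
[4] tail/keep = 0xd3
[5] tail/keep = 0xec
[6] tail/keep = 0x49
[7] tail/keep = 0x1a

vd[0] = 146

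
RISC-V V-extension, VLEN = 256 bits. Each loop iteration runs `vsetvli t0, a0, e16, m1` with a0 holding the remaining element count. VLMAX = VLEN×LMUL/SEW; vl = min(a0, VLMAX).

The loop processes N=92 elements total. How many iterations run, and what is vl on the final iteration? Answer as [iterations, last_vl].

VLMAX = (256 × 1) / 16 = 16 lanes
N=92: ⌈92/16⌉ = 6 iters; last vl = 92 − 5×16 = 12

[iterations, last_vl] = [6, 12]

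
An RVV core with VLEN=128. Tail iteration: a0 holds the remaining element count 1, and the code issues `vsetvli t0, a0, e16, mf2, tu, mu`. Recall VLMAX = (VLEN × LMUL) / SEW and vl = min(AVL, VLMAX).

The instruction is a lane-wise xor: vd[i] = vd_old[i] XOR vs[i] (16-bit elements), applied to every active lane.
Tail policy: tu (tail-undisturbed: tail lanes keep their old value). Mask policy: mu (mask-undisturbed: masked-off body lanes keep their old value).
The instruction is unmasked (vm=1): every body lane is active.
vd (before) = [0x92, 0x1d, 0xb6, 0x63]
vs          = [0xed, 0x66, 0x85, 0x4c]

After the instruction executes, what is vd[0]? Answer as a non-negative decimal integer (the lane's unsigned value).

VLMAX = (128 × 1/2) / 16 = 4 lanes
vl = min(AVL, VLMAX) = min(1, 4) = 1
lane  0: xor(0x92,0xed) ⇒ 0x7f
lane  1: tail/keep ⇒ 0x1d
lane  2: tail/keep ⇒ 0xb6
lane  3: tail/keep ⇒ 0x63

vd[0] = 127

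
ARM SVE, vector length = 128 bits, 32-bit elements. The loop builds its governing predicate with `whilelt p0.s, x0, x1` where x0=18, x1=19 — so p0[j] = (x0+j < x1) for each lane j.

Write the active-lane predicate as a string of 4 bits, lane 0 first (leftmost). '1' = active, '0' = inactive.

lane count: 128 div 32 = 4
whilelt: lane j active iff 18+j < 19 → j < 1 → 1 active
bits (lane 0 leftmost): 1000

predicate = 1000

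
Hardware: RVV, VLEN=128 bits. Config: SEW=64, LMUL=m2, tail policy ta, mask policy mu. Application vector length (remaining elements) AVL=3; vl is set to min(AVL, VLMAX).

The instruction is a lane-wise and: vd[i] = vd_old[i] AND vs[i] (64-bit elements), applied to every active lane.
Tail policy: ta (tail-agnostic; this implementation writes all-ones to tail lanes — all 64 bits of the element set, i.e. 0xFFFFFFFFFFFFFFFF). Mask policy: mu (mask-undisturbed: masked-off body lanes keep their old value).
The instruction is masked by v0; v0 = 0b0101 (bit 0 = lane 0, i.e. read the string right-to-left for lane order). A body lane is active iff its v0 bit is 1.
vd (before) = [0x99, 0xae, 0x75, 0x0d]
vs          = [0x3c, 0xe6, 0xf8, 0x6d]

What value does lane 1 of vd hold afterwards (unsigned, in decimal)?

vd[1] = 174

lanes per group: 128·2/64 = 4
vl ← min(3, 4) = 3
  i=0: and(0x99,0x3c) → 24
  i=1: mask-off/keep → 174
  i=2: and(0x75,0xf8) → 112
  i=3: tail/ones → 18446744073709551615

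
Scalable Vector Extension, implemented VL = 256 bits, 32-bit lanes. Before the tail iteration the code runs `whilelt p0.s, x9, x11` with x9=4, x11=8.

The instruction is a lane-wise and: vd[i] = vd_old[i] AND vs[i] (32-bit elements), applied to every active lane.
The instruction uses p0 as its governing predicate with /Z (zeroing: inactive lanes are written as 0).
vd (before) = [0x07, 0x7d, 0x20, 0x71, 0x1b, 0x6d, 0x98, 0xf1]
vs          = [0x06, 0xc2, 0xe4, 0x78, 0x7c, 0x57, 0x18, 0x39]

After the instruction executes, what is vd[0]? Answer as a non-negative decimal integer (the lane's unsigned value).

vd[0] = 6

256-bit reg / 32-bit elem → 8 lanes
active while 4+j < 8, i.e. j ∈ [0,4) capped at 8 ⇒ 4
  i=0: and(0x07,0x06) → 6
  i=1: and(0x7d,0xc2) → 64
  i=2: and(0x20,0xe4) → 32
  i=3: and(0x71,0x78) → 112
  i=4: tail/zero → 0
  i=5: tail/zero → 0
  i=6: tail/zero → 0
  i=7: tail/zero → 0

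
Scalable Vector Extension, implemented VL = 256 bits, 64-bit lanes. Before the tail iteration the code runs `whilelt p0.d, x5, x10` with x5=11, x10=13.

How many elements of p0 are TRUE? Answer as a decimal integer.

vl = 2

register lanes = 256/64 = 4
p0[j] = (11+j < 13); true for j=0..1 → 2 lanes set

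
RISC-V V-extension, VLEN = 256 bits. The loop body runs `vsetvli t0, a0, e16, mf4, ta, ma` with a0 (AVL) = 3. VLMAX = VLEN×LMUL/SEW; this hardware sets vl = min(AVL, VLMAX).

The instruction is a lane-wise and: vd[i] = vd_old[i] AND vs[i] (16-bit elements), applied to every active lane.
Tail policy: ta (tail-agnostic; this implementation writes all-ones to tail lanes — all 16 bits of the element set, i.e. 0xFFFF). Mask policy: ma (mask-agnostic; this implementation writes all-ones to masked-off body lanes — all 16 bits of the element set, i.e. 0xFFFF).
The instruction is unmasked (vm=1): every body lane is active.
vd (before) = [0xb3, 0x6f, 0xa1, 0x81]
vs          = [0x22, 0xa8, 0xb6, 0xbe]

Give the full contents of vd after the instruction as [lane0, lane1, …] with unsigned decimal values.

VLMAX = VLEN×LMUL/SEW = 256×1/4/16 = 4
AVL=3 ≤ VLMAX=4, so vl = 3
lane  0: and(0xb3,0x22) ⇒ 0x22
lane  1: and(0x6f,0xa8) ⇒ 0x28
lane  2: and(0xa1,0xb6) ⇒ 0xa0
lane  3: tail/ones ⇒ 0xffff

vd = [34, 40, 160, 65535]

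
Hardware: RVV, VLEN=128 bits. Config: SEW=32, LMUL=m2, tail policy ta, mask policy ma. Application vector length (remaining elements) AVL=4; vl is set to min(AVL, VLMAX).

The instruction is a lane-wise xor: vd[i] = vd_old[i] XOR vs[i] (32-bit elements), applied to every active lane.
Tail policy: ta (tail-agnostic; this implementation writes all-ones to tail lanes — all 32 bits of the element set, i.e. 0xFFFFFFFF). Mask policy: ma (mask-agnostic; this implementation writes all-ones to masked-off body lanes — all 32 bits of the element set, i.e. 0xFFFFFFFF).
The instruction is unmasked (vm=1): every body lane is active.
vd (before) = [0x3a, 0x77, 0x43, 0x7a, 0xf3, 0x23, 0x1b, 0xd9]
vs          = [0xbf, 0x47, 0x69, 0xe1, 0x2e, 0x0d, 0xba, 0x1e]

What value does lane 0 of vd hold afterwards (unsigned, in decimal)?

vd[0] = 133

VLMAX = VLEN×LMUL/SEW = 128×2/32 = 8
vl ← min(4, 8) = 4
  i=0: xor(0x3a,0xbf) → 133
  i=1: xor(0x77,0x47) → 48
  i=2: xor(0x43,0x69) → 42
  i=3: xor(0x7a,0xe1) → 155
  i=4: tail/ones → 4294967295
  i=5: tail/ones → 4294967295
  i=6: tail/ones → 4294967295
  i=7: tail/ones → 4294967295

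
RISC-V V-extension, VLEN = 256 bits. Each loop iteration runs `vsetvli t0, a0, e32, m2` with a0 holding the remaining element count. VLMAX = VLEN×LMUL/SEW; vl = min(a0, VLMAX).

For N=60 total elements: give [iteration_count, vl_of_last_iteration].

VLMAX = VLEN×LMUL/SEW = 256×2/32 = 16
60 elements at 16/iter → 4 passes, remainder 12 on the last

[iterations, last_vl] = [4, 12]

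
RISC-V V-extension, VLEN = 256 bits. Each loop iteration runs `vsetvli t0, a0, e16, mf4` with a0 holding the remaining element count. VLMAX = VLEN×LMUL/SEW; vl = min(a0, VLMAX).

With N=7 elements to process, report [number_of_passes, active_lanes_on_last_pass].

VLMAX = (256 × 1/4) / 16 = 4 lanes
7 elements at 4/iter → 2 passes, remainder 3 on the last

[iterations, last_vl] = [2, 3]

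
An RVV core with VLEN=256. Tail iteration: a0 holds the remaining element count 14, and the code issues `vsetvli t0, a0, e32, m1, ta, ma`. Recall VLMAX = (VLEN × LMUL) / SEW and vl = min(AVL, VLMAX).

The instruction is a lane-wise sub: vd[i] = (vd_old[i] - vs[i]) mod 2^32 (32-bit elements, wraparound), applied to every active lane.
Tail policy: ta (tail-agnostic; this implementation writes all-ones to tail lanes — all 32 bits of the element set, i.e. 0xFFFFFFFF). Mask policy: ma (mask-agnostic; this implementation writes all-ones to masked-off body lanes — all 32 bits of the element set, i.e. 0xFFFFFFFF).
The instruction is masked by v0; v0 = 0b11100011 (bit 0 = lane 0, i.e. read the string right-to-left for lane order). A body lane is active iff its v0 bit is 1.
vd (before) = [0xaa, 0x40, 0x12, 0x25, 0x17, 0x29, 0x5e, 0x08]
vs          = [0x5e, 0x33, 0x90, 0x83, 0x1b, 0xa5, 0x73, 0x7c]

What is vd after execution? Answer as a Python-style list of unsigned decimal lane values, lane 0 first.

VLMAX = (256 × 1) / 32 = 8 lanes
vl ← min(14, 8) = 8
[0] sub(0xaa,0x5e) = 0x4c
[1] sub(0x40,0x33) = 0x0d
[2] mask-off/ones = 0xffffffff
[3] mask-off/ones = 0xffffffff
[4] mask-off/ones = 0xffffffff
[5] sub(0x29,0xa5) = 0xffffff84
[6] sub(0x5e,0x73) = 0xffffffeb
[7] sub(0x08,0x7c) = 0xffffff8c

vd = [76, 13, 4294967295, 4294967295, 4294967295, 4294967172, 4294967275, 4294967180]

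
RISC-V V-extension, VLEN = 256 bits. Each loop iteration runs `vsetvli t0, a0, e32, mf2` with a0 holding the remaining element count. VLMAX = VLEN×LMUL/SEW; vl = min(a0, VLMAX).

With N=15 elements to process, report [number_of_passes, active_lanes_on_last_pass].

[iterations, last_vl] = [4, 3]

lanes per group: 256·1/2/32 = 4
iterations = ceil(15/4) = 4; final-pass vl = 3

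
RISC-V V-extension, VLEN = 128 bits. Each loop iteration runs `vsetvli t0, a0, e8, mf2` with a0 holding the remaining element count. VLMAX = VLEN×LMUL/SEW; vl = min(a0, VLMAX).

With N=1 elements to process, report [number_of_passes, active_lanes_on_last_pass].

[iterations, last_vl] = [1, 1]

VLMAX = VLEN×LMUL/SEW = 128×1/2/8 = 8
N=1: ⌈1/8⌉ = 1 iters; last vl = 1 − 0×8 = 1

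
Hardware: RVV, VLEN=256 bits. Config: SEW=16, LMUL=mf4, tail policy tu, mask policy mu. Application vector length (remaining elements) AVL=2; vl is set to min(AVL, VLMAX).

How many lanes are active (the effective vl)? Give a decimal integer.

VLMAX = VLEN×LMUL/SEW = 256×1/4/16 = 4
vl = min(AVL, VLMAX) = min(2, 4) = 2

vl = 2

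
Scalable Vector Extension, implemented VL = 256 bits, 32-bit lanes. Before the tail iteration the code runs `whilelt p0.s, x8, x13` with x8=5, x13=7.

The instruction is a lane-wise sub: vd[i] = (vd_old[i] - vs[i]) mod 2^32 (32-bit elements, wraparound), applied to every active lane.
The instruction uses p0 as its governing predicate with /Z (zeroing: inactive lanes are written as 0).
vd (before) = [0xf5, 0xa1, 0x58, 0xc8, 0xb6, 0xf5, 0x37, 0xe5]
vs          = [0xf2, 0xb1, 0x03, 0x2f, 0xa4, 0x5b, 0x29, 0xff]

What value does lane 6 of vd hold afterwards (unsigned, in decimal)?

vd[6] = 0

register lanes = 256/32 = 8
p0[j] = (5+j < 7); true for j=0..1 → 2 lanes set
  i=0: sub(0xf5,0xf2) → 3
  i=1: sub(0xa1,0xb1) → 4294967280
  i=2: tail/zero → 0
  i=3: tail/zero → 0
  i=4: tail/zero → 0
  i=5: tail/zero → 0
  i=6: tail/zero → 0
  i=7: tail/zero → 0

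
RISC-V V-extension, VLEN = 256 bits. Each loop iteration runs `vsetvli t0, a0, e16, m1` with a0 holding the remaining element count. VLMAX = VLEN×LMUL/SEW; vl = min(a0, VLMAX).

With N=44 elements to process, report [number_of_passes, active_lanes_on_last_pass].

VLMAX = VLEN×LMUL/SEW = 256×1/16 = 16
N=44: ⌈44/16⌉ = 3 iters; last vl = 44 − 2×16 = 12

[iterations, last_vl] = [3, 12]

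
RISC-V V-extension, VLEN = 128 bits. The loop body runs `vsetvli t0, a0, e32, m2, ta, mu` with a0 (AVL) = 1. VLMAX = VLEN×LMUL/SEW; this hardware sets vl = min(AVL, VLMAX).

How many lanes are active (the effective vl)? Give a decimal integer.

vl = 1

lanes per group: 128·2/32 = 8
AVL=1 ≤ VLMAX=8, so vl = 1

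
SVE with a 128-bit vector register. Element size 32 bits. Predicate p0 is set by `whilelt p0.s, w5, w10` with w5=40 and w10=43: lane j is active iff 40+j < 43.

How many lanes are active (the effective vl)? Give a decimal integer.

register lanes = 128/32 = 4
p0[j] = (40+j < 43); true for j=0..2 → 3 lanes set

vl = 3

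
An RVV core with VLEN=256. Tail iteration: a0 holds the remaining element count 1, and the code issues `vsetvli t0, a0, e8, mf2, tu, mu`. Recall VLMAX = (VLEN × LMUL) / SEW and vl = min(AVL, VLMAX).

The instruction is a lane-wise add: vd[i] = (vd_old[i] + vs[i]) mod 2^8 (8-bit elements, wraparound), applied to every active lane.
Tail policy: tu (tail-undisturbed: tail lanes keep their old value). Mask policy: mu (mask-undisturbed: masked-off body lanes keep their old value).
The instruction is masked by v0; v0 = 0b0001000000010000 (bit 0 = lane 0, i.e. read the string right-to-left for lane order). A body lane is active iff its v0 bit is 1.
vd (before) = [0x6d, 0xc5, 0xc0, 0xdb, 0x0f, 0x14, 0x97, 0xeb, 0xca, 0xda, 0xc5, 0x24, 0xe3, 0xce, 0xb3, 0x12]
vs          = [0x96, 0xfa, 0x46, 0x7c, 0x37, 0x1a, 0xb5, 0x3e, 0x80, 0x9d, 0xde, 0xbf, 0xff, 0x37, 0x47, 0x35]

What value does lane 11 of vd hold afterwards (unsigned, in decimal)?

VLMAX = VLEN×LMUL/SEW = 256×1/2/8 = 16
vl = min(AVL, VLMAX) = min(1, 16) = 1
vd[0] mask-off/keep -> 0x6d
vd[1] tail/keep -> 0xc5
vd[2] tail/keep -> 0xc0
vd[3] tail/keep -> 0xdb
vd[4] tail/keep -> 0x0f
vd[5] tail/keep -> 0x14
vd[6] tail/keep -> 0x97
vd[7] tail/keep -> 0xeb
vd[8] tail/keep -> 0xca
vd[9] tail/keep -> 0xda
vd[10] tail/keep -> 0xc5
vd[11] tail/keep -> 0x24
vd[12] tail/keep -> 0xe3
vd[13] tail/keep -> 0xce
vd[14] tail/keep -> 0xb3
vd[15] tail/keep -> 0x12

vd[11] = 36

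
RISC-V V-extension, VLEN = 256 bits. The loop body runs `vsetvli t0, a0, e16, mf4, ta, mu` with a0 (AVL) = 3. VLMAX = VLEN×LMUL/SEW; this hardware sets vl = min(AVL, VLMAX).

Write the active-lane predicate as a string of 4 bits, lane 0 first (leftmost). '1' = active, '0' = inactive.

predicate = 1110

VLMAX = VLEN×LMUL/SEW = 256×1/4/16 = 4
AVL=3 ≤ VLMAX=4, so vl = 3
bits (lane 0 leftmost): 1110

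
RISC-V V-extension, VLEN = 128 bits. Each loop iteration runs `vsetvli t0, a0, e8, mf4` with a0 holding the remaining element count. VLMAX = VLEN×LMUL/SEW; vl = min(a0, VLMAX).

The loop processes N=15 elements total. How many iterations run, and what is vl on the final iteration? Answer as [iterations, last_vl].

[iterations, last_vl] = [4, 3]

VLMAX = VLEN×LMUL/SEW = 128×1/4/8 = 4
iterations = ceil(15/4) = 4; final-pass vl = 3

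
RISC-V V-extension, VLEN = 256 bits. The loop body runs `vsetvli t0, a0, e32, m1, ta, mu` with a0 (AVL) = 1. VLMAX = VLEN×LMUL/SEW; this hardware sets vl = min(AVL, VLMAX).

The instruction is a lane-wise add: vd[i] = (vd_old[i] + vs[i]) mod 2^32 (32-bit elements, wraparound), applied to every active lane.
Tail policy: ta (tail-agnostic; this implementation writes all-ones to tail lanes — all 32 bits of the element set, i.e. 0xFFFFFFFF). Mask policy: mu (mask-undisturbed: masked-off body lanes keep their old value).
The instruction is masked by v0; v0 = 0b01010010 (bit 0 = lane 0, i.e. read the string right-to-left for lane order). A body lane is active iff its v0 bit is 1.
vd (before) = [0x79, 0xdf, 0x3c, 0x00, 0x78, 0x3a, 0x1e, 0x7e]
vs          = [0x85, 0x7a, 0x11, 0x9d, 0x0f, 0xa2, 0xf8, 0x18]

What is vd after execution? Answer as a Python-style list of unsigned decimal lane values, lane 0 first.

lanes per group: 256·1/32 = 8
AVL=1 ≤ VLMAX=8, so vl = 1
[0] mask-off/keep = 0x79
[1] tail/ones = 0xffffffff
[2] tail/ones = 0xffffffff
[3] tail/ones = 0xffffffff
[4] tail/ones = 0xffffffff
[5] tail/ones = 0xffffffff
[6] tail/ones = 0xffffffff
[7] tail/ones = 0xffffffff

vd = [121, 4294967295, 4294967295, 4294967295, 4294967295, 4294967295, 4294967295, 4294967295]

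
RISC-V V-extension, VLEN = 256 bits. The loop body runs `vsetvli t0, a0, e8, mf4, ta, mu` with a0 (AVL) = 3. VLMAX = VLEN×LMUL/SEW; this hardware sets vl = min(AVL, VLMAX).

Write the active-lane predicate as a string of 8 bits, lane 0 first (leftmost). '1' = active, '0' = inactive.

predicate = 11100000

VLMAX = (256 × 1/4) / 8 = 8 lanes
vl = min(AVL, VLMAX) = min(3, 8) = 3
bits (lane 0 leftmost): 11100000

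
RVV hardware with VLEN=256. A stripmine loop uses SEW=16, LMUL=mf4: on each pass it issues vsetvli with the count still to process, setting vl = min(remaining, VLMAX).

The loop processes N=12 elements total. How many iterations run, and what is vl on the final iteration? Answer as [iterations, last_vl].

[iterations, last_vl] = [3, 4]

VLMAX = VLEN×LMUL/SEW = 256×1/4/16 = 4
iterations = ceil(12/4) = 3; final-pass vl = 4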